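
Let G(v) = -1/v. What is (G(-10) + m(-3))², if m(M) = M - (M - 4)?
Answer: 1681/100 ≈ 16.810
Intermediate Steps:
m(M) = 4 (m(M) = M - (-4 + M) = M + (4 - M) = 4)
(G(-10) + m(-3))² = (-1/(-10) + 4)² = (-1*(-⅒) + 4)² = (⅒ + 4)² = (41/10)² = 1681/100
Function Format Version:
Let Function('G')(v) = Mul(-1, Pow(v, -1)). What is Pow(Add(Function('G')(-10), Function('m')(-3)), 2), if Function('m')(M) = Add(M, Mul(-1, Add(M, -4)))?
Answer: Rational(1681, 100) ≈ 16.810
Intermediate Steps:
Function('m')(M) = 4 (Function('m')(M) = Add(M, Mul(-1, Add(-4, M))) = Add(M, Add(4, Mul(-1, M))) = 4)
Pow(Add(Function('G')(-10), Function('m')(-3)), 2) = Pow(Add(Mul(-1, Pow(-10, -1)), 4), 2) = Pow(Add(Mul(-1, Rational(-1, 10)), 4), 2) = Pow(Add(Rational(1, 10), 4), 2) = Pow(Rational(41, 10), 2) = Rational(1681, 100)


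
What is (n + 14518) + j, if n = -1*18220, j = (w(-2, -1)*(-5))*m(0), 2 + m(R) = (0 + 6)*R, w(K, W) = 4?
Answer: -3662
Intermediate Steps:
m(R) = -2 + 6*R (m(R) = -2 + (0 + 6)*R = -2 + 6*R)
j = 40 (j = (4*(-5))*(-2 + 6*0) = -20*(-2 + 0) = -20*(-2) = 40)
n = -18220
(n + 14518) + j = (-18220 + 14518) + 40 = -3702 + 40 = -3662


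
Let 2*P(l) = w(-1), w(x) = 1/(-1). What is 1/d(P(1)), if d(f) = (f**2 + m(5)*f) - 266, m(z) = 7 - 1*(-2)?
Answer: -4/1081 ≈ -0.0037003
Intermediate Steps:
w(x) = -1
m(z) = 9 (m(z) = 7 + 2 = 9)
P(l) = -1/2 (P(l) = (1/2)*(-1) = -1/2)
d(f) = -266 + f**2 + 9*f (d(f) = (f**2 + 9*f) - 266 = -266 + f**2 + 9*f)
1/d(P(1)) = 1/(-266 + (-1/2)**2 + 9*(-1/2)) = 1/(-266 + 1/4 - 9/2) = 1/(-1081/4) = -4/1081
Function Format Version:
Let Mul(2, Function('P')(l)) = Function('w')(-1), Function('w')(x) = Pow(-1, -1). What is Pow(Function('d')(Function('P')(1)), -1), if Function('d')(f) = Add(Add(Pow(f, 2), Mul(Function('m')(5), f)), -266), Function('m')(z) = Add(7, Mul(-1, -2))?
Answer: Rational(-4, 1081) ≈ -0.0037003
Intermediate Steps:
Function('w')(x) = -1
Function('m')(z) = 9 (Function('m')(z) = Add(7, 2) = 9)
Function('P')(l) = Rational(-1, 2) (Function('P')(l) = Mul(Rational(1, 2), -1) = Rational(-1, 2))
Function('d')(f) = Add(-266, Pow(f, 2), Mul(9, f)) (Function('d')(f) = Add(Add(Pow(f, 2), Mul(9, f)), -266) = Add(-266, Pow(f, 2), Mul(9, f)))
Pow(Function('d')(Function('P')(1)), -1) = Pow(Add(-266, Pow(Rational(-1, 2), 2), Mul(9, Rational(-1, 2))), -1) = Pow(Add(-266, Rational(1, 4), Rational(-9, 2)), -1) = Pow(Rational(-1081, 4), -1) = Rational(-4, 1081)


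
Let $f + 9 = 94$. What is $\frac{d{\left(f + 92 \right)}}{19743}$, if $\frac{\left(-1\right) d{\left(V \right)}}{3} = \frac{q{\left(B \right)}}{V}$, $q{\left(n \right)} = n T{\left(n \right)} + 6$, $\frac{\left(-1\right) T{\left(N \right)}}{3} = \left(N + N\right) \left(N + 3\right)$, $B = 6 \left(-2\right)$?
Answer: $- \frac{2594}{388279} \approx -0.0066808$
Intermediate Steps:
$B = -12$
$T{\left(N \right)} = - 6 N \left(3 + N\right)$ ($T{\left(N \right)} = - 3 \left(N + N\right) \left(N + 3\right) = - 3 \cdot 2 N \left(3 + N\right) = - 6 N \left(3 + N\right)$)
$f = 85$ ($f = -9 + 94 = 85$)
$q{\left(n \right)} = 6 - 6 n^{2} \left(3 + n\right)$ ($q{\left(n \right)} = n \left(- 6 n \left(3 + n\right)\right) + 6 = - 6 n^{2} \left(3 + n\right) + 6 = 6 - 6 n^{2} \left(3 + n\right)$)
$d{\left(V \right)} = - \frac{23346}{V}$ ($d{\left(V \right)} = - 3 \frac{6 - 6 \left(-12\right)^{2} \left(3 - 12\right)}{V} = - 3 \frac{6 - 864 \left(-9\right)}{V} = - 3 \frac{6 + 7776}{V} = - 3 \frac{7782}{V} = - \frac{23346}{V}$)
$\frac{d{\left(f + 92 \right)}}{19743} = \frac{\left(-23346\right) \frac{1}{85 + 92}}{19743} = - \frac{23346}{177} \cdot \frac{1}{19743} = \left(-23346\right) \frac{1}{177} \cdot \frac{1}{19743} = \left(- \frac{7782}{59}\right) \frac{1}{19743} = - \frac{2594}{388279}$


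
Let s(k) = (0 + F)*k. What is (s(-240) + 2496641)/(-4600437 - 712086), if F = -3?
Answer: -2497361/5312523 ≈ -0.47009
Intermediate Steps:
s(k) = -3*k (s(k) = (0 - 3)*k = -3*k)
(s(-240) + 2496641)/(-4600437 - 712086) = (-3*(-240) + 2496641)/(-4600437 - 712086) = (720 + 2496641)/(-5312523) = 2497361*(-1/5312523) = -2497361/5312523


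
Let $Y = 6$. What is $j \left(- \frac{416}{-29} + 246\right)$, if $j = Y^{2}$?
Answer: $\frac{271800}{29} \approx 9372.4$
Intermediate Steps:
$j = 36$ ($j = 6^{2} = 36$)
$j \left(- \frac{416}{-29} + 246\right) = 36 \left(- \frac{416}{-29} + 246\right) = 36 \left(\left(-416\right) \left(- \frac{1}{29}\right) + 246\right) = 36 \left(\frac{416}{29} + 246\right) = 36 \cdot \frac{7550}{29} = \frac{271800}{29}$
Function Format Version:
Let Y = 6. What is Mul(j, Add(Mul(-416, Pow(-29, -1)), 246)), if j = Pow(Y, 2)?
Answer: Rational(271800, 29) ≈ 9372.4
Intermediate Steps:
j = 36 (j = Pow(6, 2) = 36)
Mul(j, Add(Mul(-416, Pow(-29, -1)), 246)) = Mul(36, Add(Mul(-416, Pow(-29, -1)), 246)) = Mul(36, Add(Mul(-416, Rational(-1, 29)), 246)) = Mul(36, Add(Rational(416, 29), 246)) = Mul(36, Rational(7550, 29)) = Rational(271800, 29)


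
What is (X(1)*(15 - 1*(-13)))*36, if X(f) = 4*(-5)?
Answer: -20160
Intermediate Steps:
X(f) = -20
(X(1)*(15 - 1*(-13)))*36 = -20*(15 - 1*(-13))*36 = -20*(15 + 13)*36 = -20*28*36 = -560*36 = -20160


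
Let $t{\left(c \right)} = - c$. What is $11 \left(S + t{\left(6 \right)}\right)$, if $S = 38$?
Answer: $352$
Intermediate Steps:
$11 \left(S + t{\left(6 \right)}\right) = 11 \left(38 - 6\right) = 11 \cdot 32 = 352$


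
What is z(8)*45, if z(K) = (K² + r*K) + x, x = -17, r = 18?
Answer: 8595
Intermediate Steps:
z(K) = -17 + K² + 18*K (z(K) = (K² + 18*K) - 17 = -17 + K² + 18*K)
z(8)*45 = (-17 + 8² + 18*8)*45 = (-17 + 64 + 144)*45 = 191*45 = 8595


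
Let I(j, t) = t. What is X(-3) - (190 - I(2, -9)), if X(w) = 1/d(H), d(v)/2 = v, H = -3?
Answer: -1195/6 ≈ -199.17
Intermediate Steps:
d(v) = 2*v
X(w) = -⅙ (X(w) = 1/(2*(-3)) = 1/(-6) = -⅙)
X(-3) - (190 - I(2, -9)) = -⅙ - (190 - 1*(-9)) = -⅙ - (190 + 9) = -⅙ - 1*199 = -⅙ - 199 = -1195/6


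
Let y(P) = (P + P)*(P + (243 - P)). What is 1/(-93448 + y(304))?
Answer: 1/54296 ≈ 1.8418e-5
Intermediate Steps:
y(P) = 486*P (y(P) = (2*P)*243 = 486*P)
1/(-93448 + y(304)) = 1/(-93448 + 486*304) = 1/(-93448 + 147744) = 1/54296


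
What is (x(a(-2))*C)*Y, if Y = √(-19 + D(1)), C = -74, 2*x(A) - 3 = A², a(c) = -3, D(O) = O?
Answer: -1332*I*√2 ≈ -1883.7*I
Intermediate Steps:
x(A) = 3/2 + A²/2
Y = 3*I*√2 (Y = √(-19 + 1) = √(-18) = 3*I*√2 ≈ 4.2426*I)
(x(a(-2))*C)*Y = ((3/2 + (½)*(-3)²)*(-74))*(3*I*√2) = ((3/2 + (½)*9)*(-74))*(3*I*√2) = ((3/2 + 9/2)*(-74))*(3*I*√2) = (6*(-74))*(3*I*√2) = -1332*I*√2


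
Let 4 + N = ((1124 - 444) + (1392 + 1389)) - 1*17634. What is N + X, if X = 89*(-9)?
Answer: -14978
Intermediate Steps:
X = -801
N = -14177 (N = -4 + (((1124 - 444) + (1392 + 1389)) - 1*17634) = -4 + ((680 + 2781) - 17634) = -4 + (3461 - 17634) = -4 - 14173 = -14177)
N + X = -14177 - 801 = -14978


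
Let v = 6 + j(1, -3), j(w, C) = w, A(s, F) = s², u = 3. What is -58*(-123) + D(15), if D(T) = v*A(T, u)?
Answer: 8709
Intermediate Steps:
v = 7 (v = 6 + 1 = 7)
D(T) = 7*T²
-58*(-123) + D(15) = -58*(-123) + 7*15² = 7134 + 7*225 = 7134 + 1575 = 8709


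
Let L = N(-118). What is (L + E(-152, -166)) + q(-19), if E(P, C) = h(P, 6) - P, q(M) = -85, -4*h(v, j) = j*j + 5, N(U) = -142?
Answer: -341/4 ≈ -85.250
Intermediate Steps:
h(v, j) = -5/4 - j²/4 (h(v, j) = -(j*j + 5)/4 = -(j² + 5)/4 = -(5 + j²)/4 = -5/4 - j²/4)
E(P, C) = -41/4 - P (E(P, C) = (-5/4 - ¼*6²) - P = (-5/4 - ¼*36) - P = (-5/4 - 9) - P = -41/4 - P)
L = -142
(L + E(-152, -166)) + q(-19) = (-142 + (-41/4 - 1*(-152))) - 85 = (-142 + (-41/4 + 152)) - 85 = (-142 + 567/4) - 85 = -¼ - 85 = -341/4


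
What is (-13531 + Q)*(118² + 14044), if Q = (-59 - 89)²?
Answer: 234176064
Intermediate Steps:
Q = 21904 (Q = (-148)² = 21904)
(-13531 + Q)*(118² + 14044) = (-13531 + 21904)*(118² + 14044) = 8373*(13924 + 14044) = 8373*27968 = 234176064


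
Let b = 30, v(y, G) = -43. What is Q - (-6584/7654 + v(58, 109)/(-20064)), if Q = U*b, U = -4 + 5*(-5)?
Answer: -66737001233/76784928 ≈ -869.14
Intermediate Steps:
U = -29 (U = -4 - 25 = -29)
Q = -870 (Q = -29*30 = -870)
Q - (-6584/7654 + v(58, 109)/(-20064)) = -870 - (-6584/7654 - 43/(-20064)) = -870 - (-6584*1/7654 - 43*(-1/20064)) = -870 - (-3292/3827 + 43/20064) = -870 - 1*(-65886127/76784928) = -870 + 65886127/76784928 = -66737001233/76784928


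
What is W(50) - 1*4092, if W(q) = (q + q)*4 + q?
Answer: -3642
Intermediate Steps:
W(q) = 9*q (W(q) = (2*q)*4 + q = 8*q + q = 9*q)
W(50) - 1*4092 = 9*50 - 1*4092 = 450 - 4092 = -3642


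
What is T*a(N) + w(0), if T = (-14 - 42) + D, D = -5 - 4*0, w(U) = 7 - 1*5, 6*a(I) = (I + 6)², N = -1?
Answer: -1513/6 ≈ -252.17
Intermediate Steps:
a(I) = (6 + I)²/6 (a(I) = (I + 6)²/6 = (6 + I)²/6)
w(U) = 2 (w(U) = 7 - 5 = 2)
D = -5 (D = -5 + 0 = -5)
T = -61 (T = (-14 - 42) - 5 = -56 - 5 = -61)
T*a(N) + w(0) = -61*(6 - 1)²/6 + 2 = -61*5²/6 + 2 = -61*25/6 + 2 = -1525/6 + 2 = -1513/6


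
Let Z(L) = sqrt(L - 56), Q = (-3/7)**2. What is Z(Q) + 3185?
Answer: 3185 + I*sqrt(2735)/7 ≈ 3185.0 + 7.471*I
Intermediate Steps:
Q = 9/49 (Q = (-3*1/7)**2 = (-3/7)**2 = 9/49 ≈ 0.18367)
Z(L) = sqrt(-56 + L)
Z(Q) + 3185 = sqrt(-56 + 9/49) + 3185 = sqrt(-2735/49) + 3185 = I*sqrt(2735)/7 + 3185 = 3185 + I*sqrt(2735)/7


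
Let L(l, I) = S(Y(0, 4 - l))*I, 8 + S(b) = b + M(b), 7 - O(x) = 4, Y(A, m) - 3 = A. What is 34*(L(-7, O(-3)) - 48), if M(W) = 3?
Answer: -1836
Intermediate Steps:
Y(A, m) = 3 + A
O(x) = 3 (O(x) = 7 - 1*4 = 7 - 4 = 3)
S(b) = -5 + b (S(b) = -8 + (b + 3) = -8 + (3 + b) = -5 + b)
L(l, I) = -2*I (L(l, I) = (-5 + (3 + 0))*I = (-5 + 3)*I = -2*I)
34*(L(-7, O(-3)) - 48) = 34*(-2*3 - 48) = 34*(-6 - 48) = 34*(-54) = -1836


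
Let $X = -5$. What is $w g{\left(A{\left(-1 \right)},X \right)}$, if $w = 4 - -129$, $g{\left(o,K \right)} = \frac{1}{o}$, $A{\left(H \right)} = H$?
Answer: $-133$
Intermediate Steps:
$w = 133$ ($w = 4 + 129 = 133$)
$w g{\left(A{\left(-1 \right)},X \right)} = \frac{133}{-1} = 133 \left(-1\right) = -133$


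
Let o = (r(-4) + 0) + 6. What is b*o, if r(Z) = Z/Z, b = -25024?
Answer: -175168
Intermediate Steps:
r(Z) = 1
o = 7 (o = (1 + 0) + 6 = 1 + 6 = 7)
b*o = -25024*7 = -175168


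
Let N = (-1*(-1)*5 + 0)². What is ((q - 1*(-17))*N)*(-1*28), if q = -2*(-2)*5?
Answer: -25900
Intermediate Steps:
q = 20 (q = 4*5 = 20)
N = 25 (N = (1*5 + 0)² = (5 + 0)² = 5² = 25)
((q - 1*(-17))*N)*(-1*28) = ((20 - 1*(-17))*25)*(-1*28) = ((20 + 17)*25)*(-28) = (37*25)*(-28) = 925*(-28) = -25900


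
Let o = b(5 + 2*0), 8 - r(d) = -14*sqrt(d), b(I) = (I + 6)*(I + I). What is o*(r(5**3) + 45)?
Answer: 5830 + 7700*sqrt(5) ≈ 23048.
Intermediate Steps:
b(I) = 2*I*(6 + I) (b(I) = (6 + I)*(2*I) = 2*I*(6 + I))
r(d) = 8 + 14*sqrt(d) (r(d) = 8 - (-14)*sqrt(d) = 8 + 14*sqrt(d))
o = 110 (o = 2*(5 + 2*0)*(6 + (5 + 2*0)) = 2*(5 + 0)*(6 + (5 + 0)) = 2*5*(6 + 5) = 2*5*11 = 110)
o*(r(5**3) + 45) = 110*((8 + 14*sqrt(5**3)) + 45) = 110*((8 + 14*sqrt(125)) + 45) = 110*((8 + 14*(5*sqrt(5))) + 45) = 110*((8 + 70*sqrt(5)) + 45) = 110*(53 + 70*sqrt(5)) = 5830 + 7700*sqrt(5)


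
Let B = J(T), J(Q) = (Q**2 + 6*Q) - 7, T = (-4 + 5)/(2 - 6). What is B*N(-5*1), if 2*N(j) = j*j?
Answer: -3375/32 ≈ -105.47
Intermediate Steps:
T = -1/4 (T = 1/(-4) = 1*(-1/4) = -1/4 ≈ -0.25000)
N(j) = j**2/2 (N(j) = (j*j)/2 = j**2/2)
J(Q) = -7 + Q**2 + 6*Q
B = -135/16 (B = -7 + (-1/4)**2 + 6*(-1/4) = -7 + 1/16 - 3/2 = -135/16 ≈ -8.4375)
B*N(-5*1) = -135*(-5*1)**2/32 = -135*(-5)**2/32 = -135*25/32 = -135/16*25/2 = -3375/32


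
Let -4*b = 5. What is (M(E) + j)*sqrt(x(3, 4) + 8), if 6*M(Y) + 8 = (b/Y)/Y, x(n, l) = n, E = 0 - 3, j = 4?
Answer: 571*sqrt(11)/216 ≈ 8.7676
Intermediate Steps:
E = -3
b = -5/4 (b = -1/4*5 = -5/4 ≈ -1.2500)
M(Y) = -4/3 - 5/(24*Y**2) (M(Y) = -4/3 + ((-5/(4*Y))/Y)/6 = -4/3 + (-5/(4*Y**2))/6 = -4/3 - 5/(24*Y**2))
(M(E) + j)*sqrt(x(3, 4) + 8) = ((-4/3 - 5/24/(-3)**2) + 4)*sqrt(3 + 8) = ((-4/3 - 5/24*1/9) + 4)*sqrt(11) = ((-4/3 - 5/216) + 4)*sqrt(11) = (-293/216 + 4)*sqrt(11) = 571*sqrt(11)/216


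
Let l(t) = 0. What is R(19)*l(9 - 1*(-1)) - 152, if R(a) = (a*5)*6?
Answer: -152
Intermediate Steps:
R(a) = 30*a (R(a) = (5*a)*6 = 30*a)
R(19)*l(9 - 1*(-1)) - 152 = (30*19)*0 - 152 = 570*0 - 152 = 0 - 152 = -152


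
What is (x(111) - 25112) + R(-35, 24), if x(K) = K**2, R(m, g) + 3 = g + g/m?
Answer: -446974/35 ≈ -12771.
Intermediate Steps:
R(m, g) = -3 + g + g/m (R(m, g) = -3 + (g + g/m) = -3 + g + g/m)
(x(111) - 25112) + R(-35, 24) = (111**2 - 25112) + (-3 + 24 + 24/(-35)) = (12321 - 25112) + (-3 + 24 + 24*(-1/35)) = -12791 + (-3 + 24 - 24/35) = -12791 + 711/35 = -446974/35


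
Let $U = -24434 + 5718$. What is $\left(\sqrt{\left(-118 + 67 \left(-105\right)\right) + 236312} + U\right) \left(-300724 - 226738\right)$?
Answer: $9871978792 - 527462 \sqrt{229159} \approx 9.6195 \cdot 10^{9}$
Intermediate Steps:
$U = -18716$
$\left(\sqrt{\left(-118 + 67 \left(-105\right)\right) + 236312} + U\right) \left(-300724 - 226738\right) = \left(\sqrt{\left(-118 + 67 \left(-105\right)\right) + 236312} - 18716\right) \left(-300724 - 226738\right) = \left(\sqrt{\left(-118 - 7035\right) + 236312} - 18716\right) \left(-527462\right) = \left(\sqrt{-7153 + 236312} - 18716\right) \left(-527462\right) = \left(\sqrt{229159} - 18716\right) \left(-527462\right) = \left(-18716 + \sqrt{229159}\right) \left(-527462\right) = 9871978792 - 527462 \sqrt{229159}$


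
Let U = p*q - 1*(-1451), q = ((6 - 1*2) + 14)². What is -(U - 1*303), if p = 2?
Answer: -1796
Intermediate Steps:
q = 324 (q = ((6 - 2) + 14)² = (4 + 14)² = 18² = 324)
U = 2099 (U = 2*324 - 1*(-1451) = 648 + 1451 = 2099)
-(U - 1*303) = -(2099 - 1*303) = -(2099 - 303) = -1*1796 = -1796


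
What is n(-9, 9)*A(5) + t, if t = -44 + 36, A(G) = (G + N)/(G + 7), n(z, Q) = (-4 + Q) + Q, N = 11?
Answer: 32/3 ≈ 10.667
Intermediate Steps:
n(z, Q) = -4 + 2*Q
A(G) = (11 + G)/(7 + G) (A(G) = (G + 11)/(G + 7) = (11 + G)/(7 + G))
t = -8
n(-9, 9)*A(5) + t = (-4 + 2*9)*((11 + 5)/(7 + 5)) - 8 = (-4 + 18)*(16/12) - 8 = 14*((1/12)*16) - 8 = 14*(4/3) - 8 = 56/3 - 8 = 32/3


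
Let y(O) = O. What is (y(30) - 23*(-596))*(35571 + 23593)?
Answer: 812795032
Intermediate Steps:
(y(30) - 23*(-596))*(35571 + 23593) = (30 - 23*(-596))*(35571 + 23593) = (30 + 13708)*59164 = 13738*59164 = 812795032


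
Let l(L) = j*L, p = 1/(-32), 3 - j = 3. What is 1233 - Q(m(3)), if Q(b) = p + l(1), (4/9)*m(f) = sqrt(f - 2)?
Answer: 39457/32 ≈ 1233.0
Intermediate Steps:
j = 0 (j = 3 - 1*3 = 3 - 3 = 0)
p = -1/32 ≈ -0.031250
m(f) = 9*sqrt(-2 + f)/4 (m(f) = 9*sqrt(f - 2)/4 = 9*sqrt(-2 + f)/4)
l(L) = 0 (l(L) = 0*L = 0)
Q(b) = -1/32 (Q(b) = -1/32 + 0 = -1/32)
1233 - Q(m(3)) = 1233 - 1*(-1/32) = 1233 + 1/32 = 39457/32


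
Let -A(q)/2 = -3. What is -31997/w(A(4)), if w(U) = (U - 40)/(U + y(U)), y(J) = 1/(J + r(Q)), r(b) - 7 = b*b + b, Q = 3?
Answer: 4831547/850 ≈ 5684.2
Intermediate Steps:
A(q) = 6 (A(q) = -2*(-3) = 6)
r(b) = 7 + b + b**2 (r(b) = 7 + (b*b + b) = 7 + (b**2 + b) = 7 + (b + b**2) = 7 + b + b**2)
y(J) = 1/(19 + J) (y(J) = 1/(J + (7 + 3 + 3**2)) = 1/(J + (7 + 3 + 9)) = 1/(J + 19) = 1/(19 + J))
w(U) = (-40 + U)/(U + 1/(19 + U)) (w(U) = (U - 40)/(U + 1/(19 + U)) = (-40 + U)/(U + 1/(19 + U)))
-31997/w(A(4)) = -31997*(1 + 6*(19 + 6))/((-40 + 6)*(19 + 6)) = -31997/(-34*25/(1 + 6*25)) = -31997/(-34*25/(1 + 150)) = -31997/(-34*25/151) = -31997/((1/151)*(-34)*25) = -31997/(-850/151) = -31997*(-151/850) = 4831547/850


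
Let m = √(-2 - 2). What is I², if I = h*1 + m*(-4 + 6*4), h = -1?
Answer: (1 - 40*I)² ≈ -1599.0 - 80.0*I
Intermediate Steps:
m = 2*I (m = √(-4) = 2*I ≈ 2.0*I)
I = -1 + 40*I (I = -1*1 + (2*I)*(-4 + 6*4) = -1 + (2*I)*(-4 + 24) = -1 + (2*I)*20 = -1 + 40*I ≈ -1.0 + 40.0*I)
I² = (-1 + 40*I)²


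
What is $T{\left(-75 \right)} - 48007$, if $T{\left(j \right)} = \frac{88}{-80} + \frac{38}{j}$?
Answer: $- \frac{7201291}{150} \approx -48009.0$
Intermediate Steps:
$T{\left(j \right)} = - \frac{11}{10} + \frac{38}{j}$ ($T{\left(j \right)} = 88 \left(- \frac{1}{80}\right) + \frac{38}{j} = - \frac{11}{10} + \frac{38}{j}$)
$T{\left(-75 \right)} - 48007 = \left(- \frac{11}{10} + \frac{38}{-75}\right) - 48007 = \left(- \frac{11}{10} + 38 \left(- \frac{1}{75}\right)\right) - 48007 = \left(- \frac{11}{10} - \frac{38}{75}\right) - 48007 = - \frac{241}{150} - 48007 = - \frac{7201291}{150}$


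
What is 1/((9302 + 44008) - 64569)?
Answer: -1/11259 ≈ -8.8818e-5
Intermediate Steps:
1/((9302 + 44008) - 64569) = 1/(53310 - 64569) = 1/(-11259) = -1/11259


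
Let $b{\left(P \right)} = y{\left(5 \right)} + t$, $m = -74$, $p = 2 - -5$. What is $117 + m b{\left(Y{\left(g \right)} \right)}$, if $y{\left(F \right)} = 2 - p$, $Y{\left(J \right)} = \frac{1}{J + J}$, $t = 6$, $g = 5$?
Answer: $43$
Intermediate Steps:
$p = 7$ ($p = 2 + 5 = 7$)
$Y{\left(J \right)} = \frac{1}{2 J}$
$y{\left(F \right)} = -5$ ($y{\left(F \right)} = 2 - 7 = -5$)
$b{\left(P \right)} = 1$ ($b{\left(P \right)} = -5 + 6 = 1$)
$117 + m b{\left(Y{\left(g \right)} \right)} = 117 - 74 = 43$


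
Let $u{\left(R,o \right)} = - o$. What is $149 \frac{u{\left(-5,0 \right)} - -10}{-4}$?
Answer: $- \frac{745}{2} \approx -372.5$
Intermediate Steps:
$149 \frac{u{\left(-5,0 \right)} - -10}{-4} = 149 \frac{\left(-1\right) 0 - -10}{-4} = 149 \left(0 + 10\right) \left(- \frac{1}{4}\right) = 149 \cdot 10 \left(- \frac{1}{4}\right) = 149 \left(- \frac{5}{2}\right) = - \frac{745}{2}$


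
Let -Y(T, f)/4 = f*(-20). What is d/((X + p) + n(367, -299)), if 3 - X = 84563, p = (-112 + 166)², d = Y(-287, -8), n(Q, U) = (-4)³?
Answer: 160/20427 ≈ 0.0078328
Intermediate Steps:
n(Q, U) = -64
Y(T, f) = 80*f (Y(T, f) = -4*f*(-20) = -(-80)*f = 80*f)
d = -640 (d = 80*(-8) = -640)
p = 2916 (p = 54² = 2916)
X = -84560 (X = 3 - 1*84563 = 3 - 84563 = -84560)
d/((X + p) + n(367, -299)) = -640/((-84560 + 2916) - 64) = -640/(-81644 - 64) = -640/(-81708) = -640*(-1/81708) = 160/20427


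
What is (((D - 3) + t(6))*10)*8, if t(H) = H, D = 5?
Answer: 640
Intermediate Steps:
(((D - 3) + t(6))*10)*8 = (((5 - 3) + 6)*10)*8 = ((2 + 6)*10)*8 = (8*10)*8 = 80*8 = 640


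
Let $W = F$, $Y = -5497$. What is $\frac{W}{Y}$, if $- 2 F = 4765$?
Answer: $\frac{4765}{10994} \approx 0.43342$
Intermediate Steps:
$F = - \frac{4765}{2}$ ($F = \left(- \frac{1}{2}\right) 4765 = - \frac{4765}{2} \approx -2382.5$)
$W = - \frac{4765}{2} \approx -2382.5$
$\frac{W}{Y} = - \frac{4765}{2 \left(-5497\right)} = \left(- \frac{4765}{2}\right) \left(- \frac{1}{5497}\right) = \frac{4765}{10994}$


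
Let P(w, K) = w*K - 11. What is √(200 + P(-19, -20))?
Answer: √569 ≈ 23.854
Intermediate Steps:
P(w, K) = -11 + K*w (P(w, K) = K*w - 11 = -11 + K*w)
√(200 + P(-19, -20)) = √(200 + (-11 - 20*(-19))) = √(200 + (-11 + 380)) = √(200 + 369) = √569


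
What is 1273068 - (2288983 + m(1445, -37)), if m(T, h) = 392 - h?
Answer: -1016344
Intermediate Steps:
1273068 - (2288983 + m(1445, -37)) = 1273068 - (2288983 + (392 - 1*(-37))) = 1273068 - (2288983 + (392 + 37)) = 1273068 - (2288983 + 429) = 1273068 - 1*2289412 = 1273068 - 2289412 = -1016344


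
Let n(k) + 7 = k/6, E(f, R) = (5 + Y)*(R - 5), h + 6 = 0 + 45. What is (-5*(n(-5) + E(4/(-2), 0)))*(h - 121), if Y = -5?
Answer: -9635/3 ≈ -3211.7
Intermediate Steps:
h = 39 (h = -6 + (0 + 45) = -6 + 45 = 39)
E(f, R) = 0 (E(f, R) = (5 - 5)*(R - 5) = 0*(-5 + R) = 0)
n(k) = -7 + k/6
(-5*(n(-5) + E(4/(-2), 0)))*(h - 121) = (-5*((-7 + (1/6)*(-5)) + 0))*(39 - 121) = -5*((-7 - 5/6) + 0)*(-82) = -5*(-47/6 + 0)*(-82) = -5*(-47/6)*(-82) = (235/6)*(-82) = -9635/3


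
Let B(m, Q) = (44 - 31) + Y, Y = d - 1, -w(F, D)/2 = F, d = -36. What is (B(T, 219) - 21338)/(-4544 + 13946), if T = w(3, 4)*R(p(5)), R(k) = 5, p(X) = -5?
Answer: -10681/4701 ≈ -2.2721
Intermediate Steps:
w(F, D) = -2*F
Y = -37 (Y = -36 - 1 = -37)
T = -30 (T = -2*3*5 = -6*5 = -30)
B(m, Q) = -24 (B(m, Q) = (44 - 31) - 37 = 13 - 37 = -24)
(B(T, 219) - 21338)/(-4544 + 13946) = (-24 - 21338)/(-4544 + 13946) = -21362/9402 = -21362*1/9402 = -10681/4701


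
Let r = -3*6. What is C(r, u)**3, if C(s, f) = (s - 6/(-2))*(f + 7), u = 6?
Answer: -7414875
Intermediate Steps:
r = -18
C(s, f) = (3 + s)*(7 + f) (C(s, f) = (s - 6*(-1/2))*(7 + f) = (s + 3)*(7 + f) = (3 + s)*(7 + f))
C(r, u)**3 = (21 + 3*6 + 7*(-18) + 6*(-18))**3 = (21 + 18 - 126 - 108)**3 = (-195)**3 = -7414875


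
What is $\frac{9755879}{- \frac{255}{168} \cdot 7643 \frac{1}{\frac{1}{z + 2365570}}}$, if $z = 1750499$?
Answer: $- \frac{546329224}{2674024806195} \approx -0.00020431$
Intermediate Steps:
$\frac{9755879}{- \frac{255}{168} \cdot 7643 \frac{1}{\frac{1}{z + 2365570}}} = \frac{9755879}{- \frac{255}{168} \cdot 7643 \frac{1}{\frac{1}{1750499 + 2365570}}} = \frac{9755879}{\left(-255\right) \frac{1}{168} \cdot 7643 \frac{1}{\frac{1}{4116069}}} = \frac{9755879}{\left(- \frac{85}{56}\right) 7643 \frac{1}{\frac{1}{4116069}}} = \frac{9755879}{\left(- \frac{649655}{56}\right) 4116069} = \frac{9755879}{- \frac{2674024806195}{56}} = 9755879 \left(- \frac{56}{2674024806195}\right) = - \frac{546329224}{2674024806195}$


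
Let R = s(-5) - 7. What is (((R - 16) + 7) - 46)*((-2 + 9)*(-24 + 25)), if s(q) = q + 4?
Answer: -441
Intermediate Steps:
s(q) = 4 + q
R = -8 (R = (4 - 5) - 7 = -1 - 7 = -8)
(((R - 16) + 7) - 46)*((-2 + 9)*(-24 + 25)) = (((-8 - 16) + 7) - 46)*((-2 + 9)*(-24 + 25)) = ((-24 + 7) - 46)*(7*1) = (-17 - 46)*7 = -63*7 = -441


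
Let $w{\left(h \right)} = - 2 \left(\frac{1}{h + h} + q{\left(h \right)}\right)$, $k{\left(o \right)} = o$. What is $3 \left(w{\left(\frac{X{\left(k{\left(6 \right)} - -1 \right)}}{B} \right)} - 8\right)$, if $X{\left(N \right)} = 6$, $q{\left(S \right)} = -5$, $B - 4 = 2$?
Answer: $3$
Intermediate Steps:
$B = 6$ ($B = 4 + 2 = 6$)
$w{\left(h \right)} = 10 - \frac{1}{h}$ ($w{\left(h \right)} = - 2 \left(\frac{1}{h + h} - 5\right) = - 2 \left(\frac{1}{2 h} - 5\right) = - 2 \left(-5 + \frac{1}{2 h}\right) = 10 - \frac{1}{h}$)
$3 \left(w{\left(\frac{X{\left(k{\left(6 \right)} - -1 \right)}}{B} \right)} - 8\right) = 3 \left(\left(10 - \frac{1}{6 \cdot \frac{1}{6}}\right) - 8\right) = 3 \left(\left(10 - 1^{-1}\right) - 8\right) = 3 \left(\left(10 - 1\right) - 8\right) = 3 \left(9 - 8\right) = 3 \cdot 1 = 3$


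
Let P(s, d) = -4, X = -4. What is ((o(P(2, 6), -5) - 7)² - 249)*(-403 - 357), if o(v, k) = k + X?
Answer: -5320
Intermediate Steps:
o(v, k) = -4 + k (o(v, k) = k - 4 = -4 + k)
((o(P(2, 6), -5) - 7)² - 249)*(-403 - 357) = (((-4 - 5) - 7)² - 249)*(-403 - 357) = ((-9 - 7)² - 249)*(-760) = ((-16)² - 249)*(-760) = (256 - 249)*(-760) = 7*(-760) = -5320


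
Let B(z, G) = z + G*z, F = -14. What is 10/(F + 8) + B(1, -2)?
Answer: -8/3 ≈ -2.6667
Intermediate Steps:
10/(F + 8) + B(1, -2) = 10/(-14 + 8) + 1*(1 - 2) = 10/(-6) + 1*(-1) = 10*(-1/6) - 1 = -5/3 - 1 = -8/3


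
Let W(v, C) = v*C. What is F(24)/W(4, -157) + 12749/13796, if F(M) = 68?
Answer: 1767061/2165972 ≈ 0.81583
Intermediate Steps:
W(v, C) = C*v
F(24)/W(4, -157) + 12749/13796 = 68/((-157*4)) + 12749/13796 = 68/(-628) + 12749*(1/13796) = 68*(-1/628) + 12749/13796 = -17/157 + 12749/13796 = 1767061/2165972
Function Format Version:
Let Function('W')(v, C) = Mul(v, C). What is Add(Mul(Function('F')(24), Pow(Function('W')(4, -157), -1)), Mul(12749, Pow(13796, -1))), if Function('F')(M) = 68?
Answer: Rational(1767061, 2165972) ≈ 0.81583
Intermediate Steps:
Function('W')(v, C) = Mul(C, v)
Add(Mul(Function('F')(24), Pow(Function('W')(4, -157), -1)), Mul(12749, Pow(13796, -1))) = Add(Mul(68, Pow(Mul(-157, 4), -1)), Mul(12749, Pow(13796, -1))) = Add(Mul(68, Pow(-628, -1)), Mul(12749, Rational(1, 13796))) = Add(Mul(68, Rational(-1, 628)), Rational(12749, 13796)) = Add(Rational(-17, 157), Rational(12749, 13796)) = Rational(1767061, 2165972)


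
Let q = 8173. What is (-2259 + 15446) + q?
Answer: 21360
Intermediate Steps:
(-2259 + 15446) + q = (-2259 + 15446) + 8173 = 13187 + 8173 = 21360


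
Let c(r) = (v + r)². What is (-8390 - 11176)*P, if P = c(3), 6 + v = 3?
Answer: 0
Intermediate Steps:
v = -3 (v = -6 + 3 = -3)
c(r) = (-3 + r)²
P = 0 (P = (-3 + 3)² = 0² = 0)
(-8390 - 11176)*P = (-8390 - 11176)*0 = -19566*0 = 0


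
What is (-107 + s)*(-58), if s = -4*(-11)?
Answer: 3654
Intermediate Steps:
s = 44
(-107 + s)*(-58) = (-107 + 44)*(-58) = -63*(-58) = 3654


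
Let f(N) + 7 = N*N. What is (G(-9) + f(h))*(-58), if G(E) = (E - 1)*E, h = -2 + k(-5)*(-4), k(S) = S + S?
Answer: -88566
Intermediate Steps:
k(S) = 2*S
h = 38 (h = -2 + (2*(-5))*(-4) = -2 - 10*(-4) = -2 + 40 = 38)
G(E) = E*(-1 + E) (G(E) = (-1 + E)*E = E*(-1 + E))
f(N) = -7 + N**2 (f(N) = -7 + N*N = -7 + N**2)
(G(-9) + f(h))*(-58) = (-9*(-1 - 9) + (-7 + 38**2))*(-58) = (-9*(-10) + (-7 + 1444))*(-58) = (90 + 1437)*(-58) = 1527*(-58) = -88566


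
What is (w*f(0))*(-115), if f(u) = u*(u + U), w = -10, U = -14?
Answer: 0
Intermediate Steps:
f(u) = u*(-14 + u) (f(u) = u*(u - 14) = u*(-14 + u))
(w*f(0))*(-115) = -0*(-14 + 0)*(-115) = -0*(-14)*(-115) = -10*0*(-115) = 0*(-115) = 0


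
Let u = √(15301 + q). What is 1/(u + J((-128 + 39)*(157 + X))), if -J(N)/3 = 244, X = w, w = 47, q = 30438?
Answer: -732/490085 - √45739/490085 ≈ -0.0019300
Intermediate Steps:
X = 47
J(N) = -732 (J(N) = -3*244 = -732)
u = √45739 (u = √(15301 + 30438) = √45739 ≈ 213.87)
1/(u + J((-128 + 39)*(157 + X))) = 1/(√45739 - 732) = 1/(-732 + √45739)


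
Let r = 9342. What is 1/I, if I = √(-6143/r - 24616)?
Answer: -3*I*√238707629970/229968815 ≈ -0.0063736*I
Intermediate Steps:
I = I*√238707629970/3114 (I = √(-6143/9342 - 24616) = √(-229968815/9342) = I*√238707629970/3114 ≈ 156.9*I)
1/I = 1/(I*√238707629970/3114) = -3*I*√238707629970/229968815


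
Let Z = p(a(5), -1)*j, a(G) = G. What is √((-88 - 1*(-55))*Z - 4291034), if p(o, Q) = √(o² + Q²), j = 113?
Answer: √(-4291034 - 3729*√26) ≈ 2076.1*I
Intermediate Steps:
p(o, Q) = √(Q² + o²)
Z = 113*√26 (Z = √((-1)² + 5²)*113 = √(1 + 25)*113 = √26*113 = 113*√26 ≈ 576.19)
√((-88 - 1*(-55))*Z - 4291034) = √((-88 - 1*(-55))*(113*√26) - 4291034) = √((-88 + 55)*(113*√26) - 4291034) = √(-3729*√26 - 4291034) = √(-4291034 - 3729*√26)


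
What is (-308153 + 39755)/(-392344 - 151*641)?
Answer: 89466/163045 ≈ 0.54872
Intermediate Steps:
(-308153 + 39755)/(-392344 - 151*641) = -268398/(-392344 - 96791) = -268398/(-489135) = -268398*(-1/489135) = 89466/163045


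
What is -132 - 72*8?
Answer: -708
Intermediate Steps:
-132 - 72*8 = -132 - 576 = -708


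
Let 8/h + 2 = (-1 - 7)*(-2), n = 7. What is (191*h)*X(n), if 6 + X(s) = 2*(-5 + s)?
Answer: -1528/7 ≈ -218.29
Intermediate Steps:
X(s) = -16 + 2*s (X(s) = -6 + 2*(-5 + s) = -6 + (-10 + 2*s) = -16 + 2*s)
h = 4/7 (h = 8/(-2 + (-1 - 7)*(-2)) = 8/(-2 - 8*(-2)) = 8/(-2 + 16) = 8/14 = 8*(1/14) = 4/7 ≈ 0.57143)
(191*h)*X(n) = (191*(4/7))*(-16 + 2*7) = 764*(-16 + 14)/7 = (764/7)*(-2) = -1528/7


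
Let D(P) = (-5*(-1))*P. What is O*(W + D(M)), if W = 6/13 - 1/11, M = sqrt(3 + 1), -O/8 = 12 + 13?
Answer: -296600/143 ≈ -2074.1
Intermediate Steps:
O = -200 (O = -8*(12 + 13) = -8*25 = -200)
M = 2 (M = sqrt(4) = 2)
W = 53/143 (W = 6*(1/13) - 1*1/11 = 6/13 - 1/11 = 53/143 ≈ 0.37063)
D(P) = 5*P
O*(W + D(M)) = -200*(53/143 + 5*2) = -200*(53/143 + 10) = -200*1483/143 = -296600/143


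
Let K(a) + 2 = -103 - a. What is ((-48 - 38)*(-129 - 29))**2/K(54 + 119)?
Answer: -92316872/139 ≈ -6.6415e+5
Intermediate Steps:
K(a) = -105 - a (K(a) = -2 + (-103 - a) = -105 - a)
((-48 - 38)*(-129 - 29))**2/K(54 + 119) = ((-48 - 38)*(-129 - 29))**2/(-105 - (54 + 119)) = (-86*(-158))**2/(-105 - 1*173) = 13588**2/(-105 - 173) = 184633744/(-278) = 184633744*(-1/278) = -92316872/139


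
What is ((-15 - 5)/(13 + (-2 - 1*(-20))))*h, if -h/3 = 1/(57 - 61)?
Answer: -15/31 ≈ -0.48387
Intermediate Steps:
h = ¾ (h = -3/(57 - 61) = -3/(-4) = -3*(-¼) = ¾ ≈ 0.75000)
((-15 - 5)/(13 + (-2 - 1*(-20))))*h = ((-15 - 5)/(13 + (-2 - 1*(-20))))*(¾) = -20/(13 + (-2 + 20))*(¾) = -20/(13 + 18)*(¾) = -20/31*(¾) = -20*1/31*(¾) = -20/31*¾ = -15/31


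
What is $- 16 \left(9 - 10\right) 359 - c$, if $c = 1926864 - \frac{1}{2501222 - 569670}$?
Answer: $- \frac{3710743178239}{1931552} \approx -1.9211 \cdot 10^{6}$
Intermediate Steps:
$c = \frac{3721838012927}{1931552}$ ($c = 1926864 - \frac{1}{1931552} = \frac{3721838012927}{1931552} \approx 1.9269 \cdot 10^{6}$)
$- 16 \left(9 - 10\right) 359 - c = - 16 \left(9 - 10\right) 359 - \frac{3721838012927}{1931552} = \left(-16\right) \left(-1\right) 359 - \frac{3721838012927}{1931552} = 16 \cdot 359 - \frac{3721838012927}{1931552} = 5744 - \frac{3721838012927}{1931552} = - \frac{3710743178239}{1931552}$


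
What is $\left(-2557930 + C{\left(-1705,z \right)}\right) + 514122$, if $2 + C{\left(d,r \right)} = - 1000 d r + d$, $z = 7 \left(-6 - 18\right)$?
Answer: $-288485515$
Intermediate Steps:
$z = -168$ ($z = 7 \left(-24\right) = -168$)
$C{\left(d,r \right)} = -2 + d - 1000 d r$ ($C{\left(d,r \right)} = -2 + \left(- 1000 d r + d\right) = -2 - \left(- d + 1000 d r\right) = -2 + d - 1000 d r$)
$\left(-2557930 + C{\left(-1705,z \right)}\right) + 514122 = \left(-2557930 - \left(1707 + 286440000\right)\right) + 514122 = \left(-2557930 - 286441707\right) + 514122 = -288999637 + 514122 = -288485515$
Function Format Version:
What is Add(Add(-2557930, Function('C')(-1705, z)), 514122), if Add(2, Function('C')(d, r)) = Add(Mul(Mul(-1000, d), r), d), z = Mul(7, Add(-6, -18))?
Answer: -288485515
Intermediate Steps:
z = -168 (z = Mul(7, -24) = -168)
Function('C')(d, r) = Add(-2, d, Mul(-1000, d, r)) (Function('C')(d, r) = Add(-2, Add(Mul(Mul(-1000, d), r), d)) = Add(-2, Add(Mul(-1000, d, r), d)) = Add(-2, Add(d, Mul(-1000, d, r))) = Add(-2, d, Mul(-1000, d, r)))
Add(Add(-2557930, Function('C')(-1705, z)), 514122) = Add(Add(-2557930, Add(-2, -1705, Mul(-1000, -1705, -168))), 514122) = Add(Add(-2557930, Add(-2, -1705, -286440000)), 514122) = Add(Add(-2557930, -286441707), 514122) = Add(-288999637, 514122) = -288485515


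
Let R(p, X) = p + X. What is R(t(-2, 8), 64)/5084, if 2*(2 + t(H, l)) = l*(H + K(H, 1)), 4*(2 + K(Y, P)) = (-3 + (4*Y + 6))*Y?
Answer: 14/1271 ≈ 0.011015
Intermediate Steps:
K(Y, P) = -2 + Y*(3 + 4*Y)/4 (K(Y, P) = -2 + ((-3 + (4*Y + 6))*Y)/4 = -2 + ((-3 + (6 + 4*Y))*Y)/4 = -2 + ((3 + 4*Y)*Y)/4 = -2 + (Y*(3 + 4*Y))/4 = -2 + Y*(3 + 4*Y)/4)
t(H, l) = -2 + l*(-2 + H² + 7*H/4)/2 (t(H, l) = -2 + (l*(H + (-2 + H² + 3*H/4)))/2 = -2 + (l*(-2 + H² + 7*H/4))/2 = -2 + l*(-2 + H² + 7*H/4)/2)
R(p, X) = X + p
R(t(-2, 8), 64)/5084 = (64 + (-2 - 1*8 + (½)*8*(-2)² + (7/8)*(-2)*8))/5084 = (64 + (-2 - 8 + (½)*8*4 - 14))*(1/5084) = (64 + (-2 - 8 + 16 - 14))*(1/5084) = (64 - 8)*(1/5084) = 56*(1/5084) = 14/1271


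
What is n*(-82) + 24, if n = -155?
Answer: 12734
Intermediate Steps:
n*(-82) + 24 = -155*(-82) + 24 = 12710 + 24 = 12734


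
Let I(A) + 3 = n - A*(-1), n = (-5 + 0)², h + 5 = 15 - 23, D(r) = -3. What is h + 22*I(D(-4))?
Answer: 405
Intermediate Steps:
h = -13 (h = -5 + (15 - 23) = -5 - 8 = -13)
n = 25 (n = (-5)² = 25)
I(A) = 22 + A (I(A) = -3 + (25 - A*(-1)) = -3 + (25 - (-1)*A) = -3 + (25 + A) = 22 + A)
h + 22*I(D(-4)) = -13 + 22*(22 - 3) = -13 + 22*19 = -13 + 418 = 405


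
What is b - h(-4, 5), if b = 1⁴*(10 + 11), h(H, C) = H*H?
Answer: 5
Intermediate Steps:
h(H, C) = H²
b = 21 (b = 1*21 = 21)
b - h(-4, 5) = 21 - 1*(-4)² = 21 - 1*16 = 21 - 16 = 5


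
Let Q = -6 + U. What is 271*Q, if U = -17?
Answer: -6233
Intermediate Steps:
Q = -23 (Q = -6 - 17 = -23)
271*Q = 271*(-23) = -6233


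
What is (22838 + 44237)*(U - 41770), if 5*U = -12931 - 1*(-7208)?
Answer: -2878496795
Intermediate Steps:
U = -5723/5 (U = (-12931 - 1*(-7208))/5 = (-12931 + 7208)/5 = (⅕)*(-5723) = -5723/5 ≈ -1144.6)
(22838 + 44237)*(U - 41770) = (22838 + 44237)*(-5723/5 - 41770) = 67075*(-214573/5) = -2878496795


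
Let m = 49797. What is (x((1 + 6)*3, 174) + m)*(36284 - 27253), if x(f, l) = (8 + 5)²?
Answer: 451242946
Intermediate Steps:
x(f, l) = 169 (x(f, l) = 13² = 169)
(x((1 + 6)*3, 174) + m)*(36284 - 27253) = (169 + 49797)*(36284 - 27253) = 49966*9031 = 451242946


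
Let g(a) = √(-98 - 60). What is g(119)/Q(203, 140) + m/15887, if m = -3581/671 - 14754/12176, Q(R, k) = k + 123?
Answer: -26751095/64899157576 + I*√158/263 ≈ -0.00041219 + 0.047794*I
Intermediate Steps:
Q(R, k) = 123 + k
g(a) = I*√158 (g(a) = √(-158) = I*√158)
m = -26751095/4085048 (m = -3581*1/671 - 14754*1/12176 = -3581/671 - 7377/6088 = -26751095/4085048 ≈ -6.5485)
g(119)/Q(203, 140) + m/15887 = (I*√158)/(123 + 140) - 26751095/4085048/15887 = (I*√158)/263 - 26751095/4085048*1/15887 = (I*√158)*(1/263) - 26751095/64899157576 = I*√158/263 - 26751095/64899157576 = -26751095/64899157576 + I*√158/263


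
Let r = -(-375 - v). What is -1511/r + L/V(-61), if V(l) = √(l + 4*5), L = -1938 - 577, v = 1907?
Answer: -1511/2282 + 2515*I*√41/41 ≈ -0.66214 + 392.78*I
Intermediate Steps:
r = 2282 (r = -(-375 - 1*1907) = -(-375 - 1907) = -1*(-2282) = 2282)
L = -2515
V(l) = √(20 + l) (V(l) = √(l + 20) = √(20 + l))
-1511/r + L/V(-61) = -1511/2282 - 2515/√(20 - 61) = -1511*1/2282 - 2515*(-I*√41/41) = -1511/2282 - 2515*(-I*√41/41) = -1511/2282 - (-2515)*I*√41/41 = -1511/2282 + 2515*I*√41/41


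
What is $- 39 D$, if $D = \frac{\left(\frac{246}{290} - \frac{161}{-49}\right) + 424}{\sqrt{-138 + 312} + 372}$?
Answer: $- \frac{1050756408}{23380525} + \frac{2824614 \sqrt{174}}{23380525} \approx -43.348$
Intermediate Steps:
$D = \frac{434556}{1015 \left(372 + \sqrt{174}\right)}$ ($D = \frac{\left(246 \cdot \frac{1}{290} - - \frac{23}{7}\right) + 424}{\sqrt{174} + 372} = \frac{\left(\frac{123}{145} + \frac{23}{7}\right) + 424}{372 + \sqrt{174}} = \frac{\frac{4196}{1015} + 424}{372 + \sqrt{174}} = \frac{434556}{1015 \left(372 + \sqrt{174}\right)} \approx 1.1115$)
$- 39 D = - 39 \left(\frac{26942472}{23380525} - \frac{72426 \sqrt{174}}{23380525}\right) = - \frac{1050756408}{23380525} + \frac{2824614 \sqrt{174}}{23380525}$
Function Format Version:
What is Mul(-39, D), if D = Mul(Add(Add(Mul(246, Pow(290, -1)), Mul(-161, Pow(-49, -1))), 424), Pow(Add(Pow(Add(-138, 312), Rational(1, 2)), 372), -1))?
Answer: Add(Rational(-1050756408, 23380525), Mul(Rational(2824614, 23380525), Pow(174, Rational(1, 2)))) ≈ -43.348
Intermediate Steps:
D = Mul(Rational(434556, 1015), Pow(Add(372, Pow(174, Rational(1, 2))), -1)) (D = Mul(Add(Add(Mul(246, Rational(1, 290)), Mul(-161, Rational(-1, 49))), 424), Pow(Add(Pow(174, Rational(1, 2)), 372), -1)) = Mul(Add(Add(Rational(123, 145), Rational(23, 7)), 424), Pow(Add(372, Pow(174, Rational(1, 2))), -1)) = Mul(Add(Rational(4196, 1015), 424), Pow(Add(372, Pow(174, Rational(1, 2))), -1)) = Mul(Rational(434556, 1015), Pow(Add(372, Pow(174, Rational(1, 2))), -1)) ≈ 1.1115)
Mul(-39, D) = Mul(-39, Add(Rational(26942472, 23380525), Mul(Rational(-72426, 23380525), Pow(174, Rational(1, 2))))) = Add(Rational(-1050756408, 23380525), Mul(Rational(2824614, 23380525), Pow(174, Rational(1, 2))))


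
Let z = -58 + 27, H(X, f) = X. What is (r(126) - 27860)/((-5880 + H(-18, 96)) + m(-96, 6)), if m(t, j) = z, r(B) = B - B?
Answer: 3980/847 ≈ 4.6989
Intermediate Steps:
r(B) = 0
z = -31
m(t, j) = -31
(r(126) - 27860)/((-5880 + H(-18, 96)) + m(-96, 6)) = (0 - 27860)/((-5880 - 18) - 31) = -27860/(-5898 - 31) = -27860/(-5929) = -27860*(-1/5929) = 3980/847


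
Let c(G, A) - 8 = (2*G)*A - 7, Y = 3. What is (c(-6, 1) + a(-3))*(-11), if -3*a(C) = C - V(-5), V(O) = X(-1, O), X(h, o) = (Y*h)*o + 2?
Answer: 143/3 ≈ 47.667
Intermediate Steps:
X(h, o) = 2 + 3*h*o (X(h, o) = (3*h)*o + 2 = 3*h*o + 2 = 2 + 3*h*o)
V(O) = 2 - 3*O (V(O) = 2 + 3*(-1)*O = 2 - 3*O)
c(G, A) = 1 + 2*A*G (c(G, A) = 8 + ((2*G)*A - 7) = 8 + (2*A*G - 7) = 8 + (-7 + 2*A*G) = 1 + 2*A*G)
a(C) = 17/3 - C/3 (a(C) = -(C - (2 - 3*(-5)))/3 = -(C - (2 + 15))/3 = -(C - 1*17)/3 = -(C - 17)/3 = -(-17 + C)/3 = 17/3 - C/3)
(c(-6, 1) + a(-3))*(-11) = ((1 + 2*1*(-6)) + (17/3 - ⅓*(-3)))*(-11) = ((1 - 12) + (17/3 + 1))*(-11) = (-11 + 20/3)*(-11) = -13/3*(-11) = 143/3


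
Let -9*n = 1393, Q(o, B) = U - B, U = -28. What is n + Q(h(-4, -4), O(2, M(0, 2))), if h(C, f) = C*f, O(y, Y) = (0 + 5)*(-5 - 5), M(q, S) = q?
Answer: -1195/9 ≈ -132.78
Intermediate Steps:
O(y, Y) = -50 (O(y, Y) = 5*(-10) = -50)
Q(o, B) = -28 - B
n = -1393/9 (n = -⅑*1393 = -1393/9 ≈ -154.78)
n + Q(h(-4, -4), O(2, M(0, 2))) = -1393/9 + (-28 - 1*(-50)) = -1393/9 + (-28 + 50) = -1393/9 + 22 = -1195/9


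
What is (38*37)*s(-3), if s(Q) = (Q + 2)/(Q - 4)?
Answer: 1406/7 ≈ 200.86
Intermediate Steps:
s(Q) = (2 + Q)/(-4 + Q)
(38*37)*s(-3) = (38*37)*((2 - 3)/(-4 - 3)) = 1406*(-1/(-7)) = 1406*(-⅐*(-1)) = 1406*(⅐) = 1406/7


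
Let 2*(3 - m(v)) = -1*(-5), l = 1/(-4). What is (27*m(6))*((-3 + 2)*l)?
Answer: 27/8 ≈ 3.3750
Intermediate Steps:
l = -1/4 (l = 1*(-1/4) = -1/4 ≈ -0.25000)
m(v) = 1/2 (m(v) = 3 - (-1)*(-5)/2 = 3 - 1/2*5 = 3 - 5/2 = 1/2)
(27*m(6))*((-3 + 2)*l) = (27*(1/2))*((-3 + 2)*(-1/4)) = 27*(-1*(-1/4))/2 = (27/2)*(1/4) = 27/8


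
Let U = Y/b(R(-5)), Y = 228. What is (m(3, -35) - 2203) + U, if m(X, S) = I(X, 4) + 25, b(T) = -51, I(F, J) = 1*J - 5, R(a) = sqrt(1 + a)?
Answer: -37119/17 ≈ -2183.5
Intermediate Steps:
I(F, J) = -5 + J (I(F, J) = J - 5 = -5 + J)
m(X, S) = 24 (m(X, S) = (-5 + 4) + 25 = -1 + 25 = 24)
U = -76/17 (U = 228/(-51) = 228*(-1/51) = -76/17 ≈ -4.4706)
(m(3, -35) - 2203) + U = (24 - 2203) - 76/17 = -2179 - 76/17 = -37119/17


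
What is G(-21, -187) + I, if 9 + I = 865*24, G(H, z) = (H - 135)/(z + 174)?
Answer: 20763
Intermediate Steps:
G(H, z) = (-135 + H)/(174 + z)
I = 20751 (I = -9 + 865*24 = -9 + 20760 = 20751)
G(-21, -187) + I = (-135 - 21)/(174 - 187) + 20751 = -156/(-13) + 20751 = -1/13*(-156) + 20751 = 12 + 20751 = 20763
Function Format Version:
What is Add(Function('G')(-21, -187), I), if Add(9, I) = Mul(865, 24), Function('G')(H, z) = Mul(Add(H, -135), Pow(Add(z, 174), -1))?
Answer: 20763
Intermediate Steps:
Function('G')(H, z) = Mul(Pow(Add(174, z), -1), Add(-135, H)) (Function('G')(H, z) = Mul(Add(-135, H), Pow(Add(174, z), -1)) = Mul(Pow(Add(174, z), -1), Add(-135, H)))
I = 20751 (I = Add(-9, Mul(865, 24)) = Add(-9, 20760) = 20751)
Add(Function('G')(-21, -187), I) = Add(Mul(Pow(Add(174, -187), -1), Add(-135, -21)), 20751) = Add(Mul(Pow(-13, -1), -156), 20751) = Add(Mul(Rational(-1, 13), -156), 20751) = Add(12, 20751) = 20763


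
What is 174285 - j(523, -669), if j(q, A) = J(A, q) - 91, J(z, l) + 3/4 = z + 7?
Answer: 700155/4 ≈ 1.7504e+5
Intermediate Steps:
J(z, l) = 25/4 + z (J(z, l) = -¾ + (z + 7) = -¾ + (7 + z) = 25/4 + z)
j(q, A) = -339/4 + A (j(q, A) = (25/4 + A) - 91 = -339/4 + A)
174285 - j(523, -669) = 174285 - (-339/4 - 669) = 174285 - 1*(-3015/4) = 174285 + 3015/4 = 700155/4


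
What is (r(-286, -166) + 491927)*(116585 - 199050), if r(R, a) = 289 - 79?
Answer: -40584077705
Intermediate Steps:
r(R, a) = 210
(r(-286, -166) + 491927)*(116585 - 199050) = (210 + 491927)*(116585 - 199050) = 492137*(-82465) = -40584077705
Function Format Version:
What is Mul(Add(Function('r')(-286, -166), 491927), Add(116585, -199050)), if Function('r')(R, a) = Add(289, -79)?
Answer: -40584077705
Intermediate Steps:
Function('r')(R, a) = 210
Mul(Add(Function('r')(-286, -166), 491927), Add(116585, -199050)) = Mul(Add(210, 491927), Add(116585, -199050)) = Mul(492137, -82465) = -40584077705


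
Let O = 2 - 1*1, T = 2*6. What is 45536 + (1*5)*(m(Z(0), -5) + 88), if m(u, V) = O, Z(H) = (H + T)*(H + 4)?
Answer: 45981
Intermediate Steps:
T = 12
Z(H) = (4 + H)*(12 + H) (Z(H) = (H + 12)*(H + 4) = (12 + H)*(4 + H) = (4 + H)*(12 + H))
O = 1 (O = 2 - 1 = 1)
m(u, V) = 1
45536 + (1*5)*(m(Z(0), -5) + 88) = 45536 + (1*5)*(1 + 88) = 45536 + 5*89 = 45536 + 445 = 45981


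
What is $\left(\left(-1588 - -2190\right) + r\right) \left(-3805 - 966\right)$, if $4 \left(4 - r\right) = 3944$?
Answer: $1812980$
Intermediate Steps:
$r = -982$ ($r = 4 - 986 = -982$)
$\left(\left(-1588 - -2190\right) + r\right) \left(-3805 - 966\right) = \left(\left(-1588 - -2190\right) - 982\right) \left(-3805 - 966\right) = \left(\left(-1588 + 2190\right) - 982\right) \left(-4771\right) = \left(602 - 982\right) \left(-4771\right) = \left(-380\right) \left(-4771\right) = 1812980$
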